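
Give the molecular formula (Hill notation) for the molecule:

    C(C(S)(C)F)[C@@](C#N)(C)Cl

Heavy atoms from the SMILES: 6 C, 1 Cl, 1 F, 1 N, 1 S.
Implicit hydrogens by atom environment:
  3 × C: no H
  2 × C: 3 H each → 6
  1 × C: 2 H
  1 × Cl: no H
  1 × F: no H
  1 × N: no H
  1 × S: 1 H
  Total hydrogens = 9.
Molecular formula: C6H9ClFNS

C6H9ClFNS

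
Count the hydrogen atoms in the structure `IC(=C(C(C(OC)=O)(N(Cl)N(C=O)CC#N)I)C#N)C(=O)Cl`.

6

Hydrogens are implicit in SMILES; fill each atom to its normal valence:
  7 × C: no H
  4 × N: no H
  4 × O: no H
  2 × Cl: no H
  2 × I: no H
  1 × C: 3 H
  1 × C: 2 H
  1 × C: 1 H
  Total hydrogens = 6.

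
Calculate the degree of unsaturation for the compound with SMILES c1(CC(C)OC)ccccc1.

Molecular formula from the SMILES: C10H14O.
DoU = (2C + 2 + N − H − X)/2 = (2·10 + 2 + 0 − 14 − 0)/2 = 8/2 = 4.
(Structurally: 1 ring(s) + 3 π bond(s) = 4.)

4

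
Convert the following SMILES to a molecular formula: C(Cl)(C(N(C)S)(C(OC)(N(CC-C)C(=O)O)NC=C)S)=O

C11H20ClN3O4S2

Heavy atoms from the SMILES: 11 C, 1 Cl, 3 N, 4 O, 2 S.
Implicit hydrogens by atom environment:
  4 × C: no H
  3 × C: 3 H each → 9
  3 × C: 2 H each → 6
  3 × O: no H
  2 × N: no H
  2 × S: 1 H each → 2
  1 × C: 1 H
  1 × Cl: no H
  1 × N: 1 H
  1 × O: 1 H
  Total hydrogens = 20.
Molecular formula: C11H20ClN3O4S2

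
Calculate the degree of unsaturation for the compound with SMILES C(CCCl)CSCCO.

0

Molecular formula from the SMILES: C6H13ClOS.
DoU = (2C + 2 + N − H − X)/2 = (2·6 + 2 + 0 − 13 − 1)/2 = 0/2 = 0.
(Structurally: 0 ring(s) + 0 π bond(s) = 0.)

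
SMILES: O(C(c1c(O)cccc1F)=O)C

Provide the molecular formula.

Heavy atoms from the SMILES: 8 C, 1 F, 3 O.
Implicit hydrogens by atom environment:
  3 × C (aromatic): 1 H each → 3
  3 × C (aromatic): no H
  2 × O: no H
  1 × C: 3 H
  1 × C: no H
  1 × F: no H
  1 × O: 1 H
  Total hydrogens = 7.
Molecular formula: C8H7FO3

C8H7FO3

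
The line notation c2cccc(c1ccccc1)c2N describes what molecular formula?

Heavy atoms from the SMILES: 12 C, 1 N.
Implicit hydrogens by atom environment:
  9 × C (aromatic): 1 H each → 9
  3 × C (aromatic): no H
  1 × N: 2 H
  Total hydrogens = 11.
Molecular formula: C12H11N

C12H11N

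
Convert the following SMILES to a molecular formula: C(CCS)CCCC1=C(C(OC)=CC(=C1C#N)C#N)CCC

Heavy atoms from the SMILES: 18 C, 2 N, 1 O, 1 S.
Implicit hydrogens by atom environment:
  8 × C: 2 H each → 16
  5 × C (aromatic): no H
  2 × C: 3 H each → 6
  2 × C: no H
  2 × N: no H
  1 × C (aromatic): 1 H
  1 × O: no H
  1 × S: 1 H
  Total hydrogens = 24.
Molecular formula: C18H24N2OS

C18H24N2OS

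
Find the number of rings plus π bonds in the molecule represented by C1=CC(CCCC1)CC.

2

Molecular formula from the SMILES: C9H16.
DoU = (2C + 2 + N − H − X)/2 = (2·9 + 2 + 0 − 16 − 0)/2 = 4/2 = 2.
(Structurally: 1 ring(s) + 1 π bond(s) = 2.)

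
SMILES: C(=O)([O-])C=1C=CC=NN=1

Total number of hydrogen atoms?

Hydrogens are implicit in SMILES; fill each atom to its normal valence:
  3 × C (aromatic): 1 H each → 3
  2 × N (aromatic): no H
  1 × C (aromatic): no H
  1 × C: no H
  1 × O: no H
  1 × O (charge -1): no H
  Total hydrogens = 3.

3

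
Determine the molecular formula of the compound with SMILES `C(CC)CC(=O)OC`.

C6H12O2

Heavy atoms from the SMILES: 6 C, 2 O.
Implicit hydrogens by atom environment:
  3 × C: 2 H each → 6
  2 × C: 3 H each → 6
  2 × O: no H
  1 × C: no H
  Total hydrogens = 12.
Molecular formula: C6H12O2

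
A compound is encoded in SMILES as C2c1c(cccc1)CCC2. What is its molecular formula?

C10H12

Heavy atoms from the SMILES: 10 C.
Implicit hydrogens by atom environment:
  4 × C: 2 H each → 8
  4 × C (aromatic): 1 H each → 4
  2 × C (aromatic): no H
  Total hydrogens = 12.
Molecular formula: C10H12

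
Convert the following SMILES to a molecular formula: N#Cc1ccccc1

C7H5N

Heavy atoms from the SMILES: 7 C, 1 N.
Implicit hydrogens by atom environment:
  5 × C (aromatic): 1 H each → 5
  1 × C (aromatic): no H
  1 × C: no H
  1 × N: no H
  Total hydrogens = 5.
Molecular formula: C7H5N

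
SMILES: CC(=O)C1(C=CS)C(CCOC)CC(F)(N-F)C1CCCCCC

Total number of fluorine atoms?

2

The symbol for fluorine appears 2 times in the SMILES.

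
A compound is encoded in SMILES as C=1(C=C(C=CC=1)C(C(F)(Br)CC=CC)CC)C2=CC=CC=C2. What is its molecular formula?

Heavy atoms from the SMILES: 1 Br, 20 C, 1 F.
Implicit hydrogens by atom environment:
  9 × C (aromatic): 1 H each → 9
  3 × C: 1 H each → 3
  3 × C (aromatic): no H
  2 × C: 3 H each → 6
  2 × C: 2 H each → 4
  1 × Br: no H
  1 × C: no H
  1 × F: no H
  Total hydrogens = 22.
Molecular formula: C20H22BrF

C20H22BrF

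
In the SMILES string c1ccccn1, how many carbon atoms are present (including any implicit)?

The symbol for carbon appears 5 times in the SMILES. Lowercase c denotes aromatic carbon and counts toward C.

5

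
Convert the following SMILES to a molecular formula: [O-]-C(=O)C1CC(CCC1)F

C7H10FO2-

Heavy atoms from the SMILES: 7 C, 1 F, 2 O.
Implicit hydrogens by atom environment:
  4 × C: 2 H each → 8
  2 × C: 1 H each → 2
  1 × C: no H
  1 × F: no H
  1 × O: no H
  1 × O (charge -1): no H
  Total hydrogens = 10.
Net charge -1.
Molecular formula: C7H10FO2-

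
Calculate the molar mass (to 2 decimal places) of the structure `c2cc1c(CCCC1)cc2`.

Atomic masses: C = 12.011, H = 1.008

Molecular formula: C10H12.
M = 10×12.011 + 12×1.008 = 132.21 g/mol.

132.21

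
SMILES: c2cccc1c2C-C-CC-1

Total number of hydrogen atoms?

Hydrogens are implicit in SMILES; fill each atom to its normal valence:
  4 × C: 2 H each → 8
  4 × C (aromatic): 1 H each → 4
  2 × C (aromatic): no H
  Total hydrogens = 12.

12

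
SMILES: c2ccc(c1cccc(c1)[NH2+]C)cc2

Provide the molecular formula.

Heavy atoms from the SMILES: 13 C, 1 N.
Implicit hydrogens by atom environment:
  9 × C (aromatic): 1 H each → 9
  3 × C (aromatic): no H
  1 × C: 3 H
  1 × N (charge +1): 2 H
  Total hydrogens = 14.
Net charge +1.
Molecular formula: C13H14N+

C13H14N+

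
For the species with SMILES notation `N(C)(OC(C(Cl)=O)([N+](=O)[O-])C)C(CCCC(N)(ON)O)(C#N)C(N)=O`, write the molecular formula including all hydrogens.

C11H19ClN6O7

Heavy atoms from the SMILES: 11 C, 1 Cl, 6 N, 7 O.
Implicit hydrogens by atom environment:
  6 × C: no H
  5 × O: no H
  3 × C: 2 H each → 6
  3 × N: 2 H each → 6
  2 × C: 3 H each → 6
  2 × N: no H
  1 × Cl: no H
  1 × N (charge +1): no H
  1 × O: 1 H
  1 × O (charge -1): no H
  Total hydrogens = 19.
Molecular formula: C11H19ClN6O7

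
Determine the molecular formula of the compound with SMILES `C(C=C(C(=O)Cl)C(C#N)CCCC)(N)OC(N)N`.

C11H19ClN4O2

Heavy atoms from the SMILES: 11 C, 1 Cl, 4 N, 2 O.
Implicit hydrogens by atom environment:
  4 × C: 1 H each → 4
  3 × C: 2 H each → 6
  3 × C: no H
  3 × N: 2 H each → 6
  2 × O: no H
  1 × C: 3 H
  1 × Cl: no H
  1 × N: no H
  Total hydrogens = 19.
Molecular formula: C11H19ClN4O2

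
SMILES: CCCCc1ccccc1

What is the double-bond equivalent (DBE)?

4

Molecular formula from the SMILES: C10H14.
DoU = (2C + 2 + N − H − X)/2 = (2·10 + 2 + 0 − 14 − 0)/2 = 8/2 = 4.
(Structurally: 1 ring(s) + 3 π bond(s) = 4.)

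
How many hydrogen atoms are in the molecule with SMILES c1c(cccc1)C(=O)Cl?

Hydrogens are implicit in SMILES; fill each atom to its normal valence:
  5 × C (aromatic): 1 H each → 5
  1 × C (aromatic): no H
  1 × C: no H
  1 × Cl: no H
  1 × O: no H
  Total hydrogens = 5.

5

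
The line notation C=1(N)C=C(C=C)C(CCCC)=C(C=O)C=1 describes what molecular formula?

C13H17NO

Heavy atoms from the SMILES: 13 C, 1 N, 1 O.
Implicit hydrogens by atom environment:
  4 × C: 2 H each → 8
  4 × C (aromatic): no H
  2 × C (aromatic): 1 H each → 2
  2 × C: 1 H each → 2
  1 × C: 3 H
  1 × N: 2 H
  1 × O: no H
  Total hydrogens = 17.
Molecular formula: C13H17NO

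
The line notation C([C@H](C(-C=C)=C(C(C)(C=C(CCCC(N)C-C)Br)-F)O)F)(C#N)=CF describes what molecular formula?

C18H24BrF3N2O

Heavy atoms from the SMILES: 1 Br, 18 C, 3 F, 2 N, 1 O.
Implicit hydrogens by atom environment:
  6 × C: no H
  5 × C: 2 H each → 10
  5 × C: 1 H each → 5
  3 × F: no H
  2 × C: 3 H each → 6
  1 × Br: no H
  1 × N: 2 H
  1 × N: no H
  1 × O: 1 H
  Total hydrogens = 24.
Molecular formula: C18H24BrF3N2O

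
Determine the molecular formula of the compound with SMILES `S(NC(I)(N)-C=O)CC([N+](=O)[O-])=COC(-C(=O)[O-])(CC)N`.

C9H14IN4O6S-

Heavy atoms from the SMILES: 9 C, 1 I, 4 N, 6 O, 1 S.
Implicit hydrogens by atom environment:
  4 × C: no H
  4 × O: no H
  2 × C: 2 H each → 4
  2 × C: 1 H each → 2
  2 × N: 2 H each → 4
  2 × O (charge -1): no H
  1 × C: 3 H
  1 × I: no H
  1 × N: 1 H
  1 × N (charge +1): no H
  1 × S: no H
  Total hydrogens = 14.
Net charge -1.
Molecular formula: C9H14IN4O6S-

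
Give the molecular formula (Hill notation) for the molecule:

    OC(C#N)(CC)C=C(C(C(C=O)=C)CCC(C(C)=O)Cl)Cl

Heavy atoms from the SMILES: 15 C, 2 Cl, 1 N, 3 O.
Implicit hydrogens by atom environment:
  5 × C: no H
  4 × C: 2 H each → 8
  4 × C: 1 H each → 4
  2 × C: 3 H each → 6
  2 × Cl: no H
  2 × O: no H
  1 × N: no H
  1 × O: 1 H
  Total hydrogens = 19.
Molecular formula: C15H19Cl2NO3

C15H19Cl2NO3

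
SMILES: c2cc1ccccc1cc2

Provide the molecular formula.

Heavy atoms from the SMILES: 10 C.
Implicit hydrogens by atom environment:
  8 × C (aromatic): 1 H each → 8
  2 × C (aromatic): no H
  Total hydrogens = 8.
Molecular formula: C10H8

C10H8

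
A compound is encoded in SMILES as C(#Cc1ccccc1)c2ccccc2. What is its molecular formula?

Heavy atoms from the SMILES: 14 C.
Implicit hydrogens by atom environment:
  10 × C (aromatic): 1 H each → 10
  2 × C (aromatic): no H
  2 × C: no H
  Total hydrogens = 10.
Molecular formula: C14H10

C14H10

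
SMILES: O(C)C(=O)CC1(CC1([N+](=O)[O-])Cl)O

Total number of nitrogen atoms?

1

The symbol for nitrogen appears 1 time in the SMILES.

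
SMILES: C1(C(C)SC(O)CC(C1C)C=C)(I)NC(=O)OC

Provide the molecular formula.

C12H20INO3S

Heavy atoms from the SMILES: 12 C, 1 I, 1 N, 3 O, 1 S.
Implicit hydrogens by atom environment:
  5 × C: 1 H each → 5
  3 × C: 3 H each → 9
  2 × C: 2 H each → 4
  2 × C: no H
  2 × O: no H
  1 × I: no H
  1 × N: 1 H
  1 × O: 1 H
  1 × S: no H
  Total hydrogens = 20.
Molecular formula: C12H20INO3S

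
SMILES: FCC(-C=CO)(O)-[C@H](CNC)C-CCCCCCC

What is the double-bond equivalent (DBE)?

1

Molecular formula from the SMILES: C15H30FNO2.
DoU = (2C + 2 + N − H − X)/2 = (2·15 + 2 + 1 − 30 − 1)/2 = 2/2 = 1.
(Structurally: 0 ring(s) + 1 π bond(s) = 1.)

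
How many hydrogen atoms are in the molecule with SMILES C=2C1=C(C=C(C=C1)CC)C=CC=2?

Hydrogens are implicit in SMILES; fill each atom to its normal valence:
  7 × C (aromatic): 1 H each → 7
  3 × C (aromatic): no H
  1 × C: 3 H
  1 × C: 2 H
  Total hydrogens = 12.

12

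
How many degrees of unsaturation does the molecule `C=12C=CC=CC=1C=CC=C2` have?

Molecular formula from the SMILES: C10H8.
DoU = (2C + 2 + N − H − X)/2 = (2·10 + 2 + 0 − 8 − 0)/2 = 14/2 = 7.
(Structurally: 2 ring(s) + 5 π bond(s) = 7.)

7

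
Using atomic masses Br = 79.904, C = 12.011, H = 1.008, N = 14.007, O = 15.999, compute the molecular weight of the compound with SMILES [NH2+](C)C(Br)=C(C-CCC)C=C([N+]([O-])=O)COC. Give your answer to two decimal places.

308.20

Molecular formula: C11H20BrN2O3+.
M = 1×79.904 + 11×12.011 + 20×1.008 + 2×14.007 + 3×15.999 = 308.20 g/mol.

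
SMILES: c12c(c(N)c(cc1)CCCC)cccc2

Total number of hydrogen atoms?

17

Hydrogens are implicit in SMILES; fill each atom to its normal valence:
  6 × C (aromatic): 1 H each → 6
  4 × C (aromatic): no H
  3 × C: 2 H each → 6
  1 × C: 3 H
  1 × N: 2 H
  Total hydrogens = 17.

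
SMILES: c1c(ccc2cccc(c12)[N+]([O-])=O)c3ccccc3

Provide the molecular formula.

Heavy atoms from the SMILES: 16 C, 1 N, 2 O.
Implicit hydrogens by atom environment:
  11 × C (aromatic): 1 H each → 11
  5 × C (aromatic): no H
  1 × N (charge +1): no H
  1 × O: no H
  1 × O (charge -1): no H
  Total hydrogens = 11.
Molecular formula: C16H11NO2

C16H11NO2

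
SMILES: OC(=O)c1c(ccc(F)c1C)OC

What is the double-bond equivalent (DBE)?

Molecular formula from the SMILES: C9H9FO3.
DoU = (2C + 2 + N − H − X)/2 = (2·9 + 2 + 0 − 9 − 1)/2 = 10/2 = 5.
(Structurally: 1 ring(s) + 4 π bond(s) = 5.)

5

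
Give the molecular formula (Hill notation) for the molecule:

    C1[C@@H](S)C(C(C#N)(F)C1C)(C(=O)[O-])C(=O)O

C9H9FNO4S-

Heavy atoms from the SMILES: 9 C, 1 F, 1 N, 4 O, 1 S.
Implicit hydrogens by atom environment:
  5 × C: no H
  2 × C: 1 H each → 2
  2 × O: no H
  1 × C: 3 H
  1 × C: 2 H
  1 × F: no H
  1 × N: no H
  1 × O: 1 H
  1 × O (charge -1): no H
  1 × S: 1 H
  Total hydrogens = 9.
Net charge -1.
Molecular formula: C9H9FNO4S-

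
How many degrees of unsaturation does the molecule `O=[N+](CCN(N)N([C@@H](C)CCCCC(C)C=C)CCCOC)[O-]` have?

2

Molecular formula from the SMILES: C16H34N4O3.
DoU = (2C + 2 + N − H − X)/2 = (2·16 + 2 + 4 − 34 − 0)/2 = 4/2 = 2.
(Structurally: 0 ring(s) + 2 π bond(s) = 2.)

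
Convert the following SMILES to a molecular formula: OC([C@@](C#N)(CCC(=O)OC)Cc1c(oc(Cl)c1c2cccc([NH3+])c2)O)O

C18H20ClN2O6+

Heavy atoms from the SMILES: 18 C, 1 Cl, 2 N, 6 O.
Implicit hydrogens by atom environment:
  6 × C (aromatic): no H
  4 × C (aromatic): 1 H each → 4
  3 × C: 2 H each → 6
  3 × C: no H
  3 × O: 1 H each → 3
  2 × O: no H
  1 × C: 3 H
  1 × C: 1 H
  1 × Cl: no H
  1 × N (charge +1): 3 H
  1 × N: no H
  1 × O (aromatic): no H
  Total hydrogens = 20.
Net charge +1.
Molecular formula: C18H20ClN2O6+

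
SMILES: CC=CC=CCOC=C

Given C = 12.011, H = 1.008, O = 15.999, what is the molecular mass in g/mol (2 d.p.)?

124.18

Molecular formula: C8H12O.
M = 8×12.011 + 12×1.008 + 1×15.999 = 124.18 g/mol.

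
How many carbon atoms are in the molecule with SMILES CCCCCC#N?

The symbol for carbon appears 6 times in the SMILES.

6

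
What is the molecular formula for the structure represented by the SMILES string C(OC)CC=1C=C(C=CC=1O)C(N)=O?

C10H13NO3

Heavy atoms from the SMILES: 10 C, 1 N, 3 O.
Implicit hydrogens by atom environment:
  3 × C (aromatic): 1 H each → 3
  3 × C (aromatic): no H
  2 × C: 2 H each → 4
  2 × O: no H
  1 × C: 3 H
  1 × C: no H
  1 × N: 2 H
  1 × O: 1 H
  Total hydrogens = 13.
Molecular formula: C10H13NO3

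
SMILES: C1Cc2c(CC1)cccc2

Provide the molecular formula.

Heavy atoms from the SMILES: 10 C.
Implicit hydrogens by atom environment:
  4 × C: 2 H each → 8
  4 × C (aromatic): 1 H each → 4
  2 × C (aromatic): no H
  Total hydrogens = 12.
Molecular formula: C10H12

C10H12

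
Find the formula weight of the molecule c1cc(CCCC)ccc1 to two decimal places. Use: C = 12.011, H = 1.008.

Molecular formula: C10H14.
M = 10×12.011 + 14×1.008 = 134.22 g/mol.

134.22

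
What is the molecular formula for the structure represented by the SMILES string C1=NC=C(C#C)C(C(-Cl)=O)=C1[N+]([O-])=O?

C8H3ClN2O3

Heavy atoms from the SMILES: 8 C, 1 Cl, 2 N, 3 O.
Implicit hydrogens by atom environment:
  3 × C (aromatic): no H
  2 × C (aromatic): 1 H each → 2
  2 × C: no H
  2 × O: no H
  1 × C: 1 H
  1 × Cl: no H
  1 × N (aromatic): no H
  1 × N (charge +1): no H
  1 × O (charge -1): no H
  Total hydrogens = 3.
Molecular formula: C8H3ClN2O3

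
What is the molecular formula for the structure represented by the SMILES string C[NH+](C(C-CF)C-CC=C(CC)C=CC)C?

Heavy atoms from the SMILES: 14 C, 1 F, 1 N.
Implicit hydrogens by atom environment:
  5 × C: 2 H each → 10
  4 × C: 3 H each → 12
  4 × C: 1 H each → 4
  1 × C: no H
  1 × F: no H
  1 × N (charge +1): 1 H
  Total hydrogens = 27.
Net charge +1.
Molecular formula: C14H27FN+

C14H27FN+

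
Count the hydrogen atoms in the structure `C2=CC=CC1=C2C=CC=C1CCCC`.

16

Hydrogens are implicit in SMILES; fill each atom to its normal valence:
  7 × C (aromatic): 1 H each → 7
  3 × C: 2 H each → 6
  3 × C (aromatic): no H
  1 × C: 3 H
  Total hydrogens = 16.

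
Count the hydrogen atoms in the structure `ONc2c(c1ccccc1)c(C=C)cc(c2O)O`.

13

Hydrogens are implicit in SMILES; fill each atom to its normal valence:
  6 × C (aromatic): 1 H each → 6
  6 × C (aromatic): no H
  3 × O: 1 H each → 3
  1 × C: 2 H
  1 × C: 1 H
  1 × N: 1 H
  Total hydrogens = 13.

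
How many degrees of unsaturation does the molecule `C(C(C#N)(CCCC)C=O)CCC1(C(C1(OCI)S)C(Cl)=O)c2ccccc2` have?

9

Molecular formula from the SMILES: C21H25ClINO3S.
DoU = (2C + 2 + N − H − X)/2 = (2·21 + 2 + 1 − 25 − 2)/2 = 18/2 = 9.
(Structurally: 2 ring(s) + 7 π bond(s) = 9.)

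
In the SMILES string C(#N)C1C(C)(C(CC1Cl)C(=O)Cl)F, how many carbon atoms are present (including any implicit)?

8

The symbol for carbon appears 8 times in the SMILES. (Cl is a single chlorine, not C + l.)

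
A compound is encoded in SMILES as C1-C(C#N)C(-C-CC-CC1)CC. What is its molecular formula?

Heavy atoms from the SMILES: 11 C, 1 N.
Implicit hydrogens by atom environment:
  7 × C: 2 H each → 14
  2 × C: 1 H each → 2
  1 × C: 3 H
  1 × C: no H
  1 × N: no H
  Total hydrogens = 19.
Molecular formula: C11H19N

C11H19N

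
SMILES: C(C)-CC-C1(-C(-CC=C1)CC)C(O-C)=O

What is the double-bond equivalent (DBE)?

Molecular formula from the SMILES: C13H22O2.
DoU = (2C + 2 + N − H − X)/2 = (2·13 + 2 + 0 − 22 − 0)/2 = 6/2 = 3.
(Structurally: 1 ring(s) + 2 π bond(s) = 3.)

3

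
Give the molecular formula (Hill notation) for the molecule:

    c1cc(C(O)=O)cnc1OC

Heavy atoms from the SMILES: 7 C, 1 N, 3 O.
Implicit hydrogens by atom environment:
  3 × C (aromatic): 1 H each → 3
  2 × C (aromatic): no H
  2 × O: no H
  1 × C: 3 H
  1 × C: no H
  1 × N (aromatic): no H
  1 × O: 1 H
  Total hydrogens = 7.
Molecular formula: C7H7NO3

C7H7NO3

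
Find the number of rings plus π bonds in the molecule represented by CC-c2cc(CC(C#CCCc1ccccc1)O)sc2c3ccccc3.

Molecular formula from the SMILES: C24H24OS.
DoU = (2C + 2 + N − H − X)/2 = (2·24 + 2 + 0 − 24 − 0)/2 = 26/2 = 13.
(Structurally: 3 ring(s) + 10 π bond(s) = 13.)

13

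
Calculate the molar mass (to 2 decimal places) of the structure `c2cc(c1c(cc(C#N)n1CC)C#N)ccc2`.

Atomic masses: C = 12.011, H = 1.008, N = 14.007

221.26

Molecular formula: C14H11N3.
M = 14×12.011 + 11×1.008 + 3×14.007 = 221.26 g/mol.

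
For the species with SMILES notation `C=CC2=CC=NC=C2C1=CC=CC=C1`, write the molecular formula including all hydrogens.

Heavy atoms from the SMILES: 13 C, 1 N.
Implicit hydrogens by atom environment:
  8 × C (aromatic): 1 H each → 8
  3 × C (aromatic): no H
  1 × C: 2 H
  1 × C: 1 H
  1 × N (aromatic): no H
  Total hydrogens = 11.
Molecular formula: C13H11N

C13H11N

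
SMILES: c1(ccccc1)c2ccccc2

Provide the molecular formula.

Heavy atoms from the SMILES: 12 C.
Implicit hydrogens by atom environment:
  10 × C (aromatic): 1 H each → 10
  2 × C (aromatic): no H
  Total hydrogens = 10.
Molecular formula: C12H10

C12H10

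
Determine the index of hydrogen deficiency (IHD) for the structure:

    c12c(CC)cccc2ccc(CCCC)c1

Molecular formula from the SMILES: C16H20.
DoU = (2C + 2 + N − H − X)/2 = (2·16 + 2 + 0 − 20 − 0)/2 = 14/2 = 7.
(Structurally: 2 ring(s) + 5 π bond(s) = 7.)

7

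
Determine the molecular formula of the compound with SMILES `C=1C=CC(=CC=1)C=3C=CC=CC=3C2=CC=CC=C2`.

C18H14

Heavy atoms from the SMILES: 18 C.
Implicit hydrogens by atom environment:
  14 × C (aromatic): 1 H each → 14
  4 × C (aromatic): no H
  Total hydrogens = 14.
Molecular formula: C18H14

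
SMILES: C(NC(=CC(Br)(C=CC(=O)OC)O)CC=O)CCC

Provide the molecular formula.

Heavy atoms from the SMILES: 1 Br, 13 C, 1 N, 4 O.
Implicit hydrogens by atom environment:
  4 × C: 2 H each → 8
  4 × C: 1 H each → 4
  3 × C: no H
  3 × O: no H
  2 × C: 3 H each → 6
  1 × Br: no H
  1 × N: 1 H
  1 × O: 1 H
  Total hydrogens = 20.
Molecular formula: C13H20BrNO4

C13H20BrNO4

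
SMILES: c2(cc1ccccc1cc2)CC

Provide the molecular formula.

Heavy atoms from the SMILES: 12 C.
Implicit hydrogens by atom environment:
  7 × C (aromatic): 1 H each → 7
  3 × C (aromatic): no H
  1 × C: 3 H
  1 × C: 2 H
  Total hydrogens = 12.
Molecular formula: C12H12

C12H12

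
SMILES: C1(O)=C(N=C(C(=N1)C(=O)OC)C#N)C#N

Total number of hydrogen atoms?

Hydrogens are implicit in SMILES; fill each atom to its normal valence:
  4 × C (aromatic): no H
  3 × C: no H
  2 × N (aromatic): no H
  2 × N: no H
  2 × O: no H
  1 × C: 3 H
  1 × O: 1 H
  Total hydrogens = 4.

4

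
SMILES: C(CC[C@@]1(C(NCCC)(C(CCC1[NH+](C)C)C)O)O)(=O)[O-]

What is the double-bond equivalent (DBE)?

Molecular formula from the SMILES: C15H30N2O4.
DoU = (2C + 2 + N − H − X)/2 = (2·15 + 2 + 2 − 30 − 0)/2 = 4/2 = 2.
(Structurally: 1 ring(s) + 1 π bond(s) = 2.)

2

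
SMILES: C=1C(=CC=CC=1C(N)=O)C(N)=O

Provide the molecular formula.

C8H8N2O2

Heavy atoms from the SMILES: 8 C, 2 N, 2 O.
Implicit hydrogens by atom environment:
  4 × C (aromatic): 1 H each → 4
  2 × C (aromatic): no H
  2 × C: no H
  2 × N: 2 H each → 4
  2 × O: no H
  Total hydrogens = 8.
Molecular formula: C8H8N2O2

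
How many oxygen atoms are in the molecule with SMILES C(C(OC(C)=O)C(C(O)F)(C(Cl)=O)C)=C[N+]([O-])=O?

6

The symbol for oxygen appears 6 times in the SMILES.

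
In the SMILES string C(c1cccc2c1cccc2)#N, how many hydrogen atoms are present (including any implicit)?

Hydrogens are implicit in SMILES; fill each atom to its normal valence:
  7 × C (aromatic): 1 H each → 7
  3 × C (aromatic): no H
  1 × C: no H
  1 × N: no H
  Total hydrogens = 7.

7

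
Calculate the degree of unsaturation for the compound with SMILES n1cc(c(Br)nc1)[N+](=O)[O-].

5

Molecular formula from the SMILES: C4H2BrN3O2.
DoU = (2C + 2 + N − H − X)/2 = (2·4 + 2 + 3 − 2 − 1)/2 = 10/2 = 5.
(Structurally: 1 ring(s) + 4 π bond(s) = 5.)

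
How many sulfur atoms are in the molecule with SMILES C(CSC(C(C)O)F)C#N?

1

The symbol for sulfur appears 1 time in the SMILES.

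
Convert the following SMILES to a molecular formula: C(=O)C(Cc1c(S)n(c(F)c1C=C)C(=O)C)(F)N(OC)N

C12H15F2N3O3S

Heavy atoms from the SMILES: 12 C, 2 F, 3 N, 3 O, 1 S.
Implicit hydrogens by atom environment:
  4 × C (aromatic): no H
  3 × O: no H
  2 × C: 3 H each → 6
  2 × C: 2 H each → 4
  2 × C: 1 H each → 2
  2 × C: no H
  2 × F: no H
  1 × N: 2 H
  1 × N (aromatic): no H
  1 × N: no H
  1 × S: 1 H
  Total hydrogens = 15.
Molecular formula: C12H15F2N3O3S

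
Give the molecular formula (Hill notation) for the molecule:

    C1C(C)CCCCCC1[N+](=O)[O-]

Heavy atoms from the SMILES: 9 C, 1 N, 2 O.
Implicit hydrogens by atom environment:
  6 × C: 2 H each → 12
  2 × C: 1 H each → 2
  1 × C: 3 H
  1 × N (charge +1): no H
  1 × O: no H
  1 × O (charge -1): no H
  Total hydrogens = 17.
Molecular formula: C9H17NO2

C9H17NO2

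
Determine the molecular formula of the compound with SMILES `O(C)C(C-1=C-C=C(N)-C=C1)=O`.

Heavy atoms from the SMILES: 8 C, 1 N, 2 O.
Implicit hydrogens by atom environment:
  4 × C (aromatic): 1 H each → 4
  2 × C (aromatic): no H
  2 × O: no H
  1 × C: 3 H
  1 × C: no H
  1 × N: 2 H
  Total hydrogens = 9.
Molecular formula: C8H9NO2

C8H9NO2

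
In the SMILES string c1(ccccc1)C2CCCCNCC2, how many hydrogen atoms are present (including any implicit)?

Hydrogens are implicit in SMILES; fill each atom to its normal valence:
  6 × C: 2 H each → 12
  5 × C (aromatic): 1 H each → 5
  1 × C: 1 H
  1 × C (aromatic): no H
  1 × N: 1 H
  Total hydrogens = 19.

19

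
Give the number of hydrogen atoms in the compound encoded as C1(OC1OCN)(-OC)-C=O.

9

Hydrogens are implicit in SMILES; fill each atom to its normal valence:
  4 × O: no H
  2 × C: 1 H each → 2
  1 × C: 3 H
  1 × C: 2 H
  1 × C: no H
  1 × N: 2 H
  Total hydrogens = 9.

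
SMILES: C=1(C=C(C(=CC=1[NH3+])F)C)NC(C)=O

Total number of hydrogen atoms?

12

Hydrogens are implicit in SMILES; fill each atom to its normal valence:
  4 × C (aromatic): no H
  2 × C: 3 H each → 6
  2 × C (aromatic): 1 H each → 2
  1 × C: no H
  1 × F: no H
  1 × N (charge +1): 3 H
  1 × N: 1 H
  1 × O: no H
  Total hydrogens = 12.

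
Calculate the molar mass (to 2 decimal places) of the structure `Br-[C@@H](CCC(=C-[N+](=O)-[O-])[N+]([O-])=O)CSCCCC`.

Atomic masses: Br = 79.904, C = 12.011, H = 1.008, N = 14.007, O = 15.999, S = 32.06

Molecular formula: C10H17BrN2O4S.
M = 1×79.904 + 10×12.011 + 17×1.008 + 2×14.007 + 4×15.999 + 1×32.06 = 341.22 g/mol.

341.22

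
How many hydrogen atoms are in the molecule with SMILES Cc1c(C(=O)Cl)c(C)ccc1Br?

8

Hydrogens are implicit in SMILES; fill each atom to its normal valence:
  4 × C (aromatic): no H
  2 × C: 3 H each → 6
  2 × C (aromatic): 1 H each → 2
  1 × Br: no H
  1 × C: no H
  1 × Cl: no H
  1 × O: no H
  Total hydrogens = 8.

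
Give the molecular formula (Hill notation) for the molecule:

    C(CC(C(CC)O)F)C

C7H15FO

Heavy atoms from the SMILES: 7 C, 1 F, 1 O.
Implicit hydrogens by atom environment:
  3 × C: 2 H each → 6
  2 × C: 3 H each → 6
  2 × C: 1 H each → 2
  1 × F: no H
  1 × O: 1 H
  Total hydrogens = 15.
Molecular formula: C7H15FO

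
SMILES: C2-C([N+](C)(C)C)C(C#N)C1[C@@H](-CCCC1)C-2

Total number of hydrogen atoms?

25

Hydrogens are implicit in SMILES; fill each atom to its normal valence:
  6 × C: 2 H each → 12
  4 × C: 1 H each → 4
  3 × C: 3 H each → 9
  1 × C: no H
  1 × N: no H
  1 × N (charge +1): no H
  Total hydrogens = 25.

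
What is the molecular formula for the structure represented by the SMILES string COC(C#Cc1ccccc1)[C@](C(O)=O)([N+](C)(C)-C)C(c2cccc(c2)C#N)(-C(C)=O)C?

Heavy atoms from the SMILES: 26 C, 2 N, 4 O.
Implicit hydrogens by atom environment:
  9 × C (aromatic): 1 H each → 9
  7 × C: no H
  6 × C: 3 H each → 18
  3 × C (aromatic): no H
  3 × O: no H
  1 × C: 1 H
  1 × N (charge +1): no H
  1 × N: no H
  1 × O: 1 H
  Total hydrogens = 29.
Net charge +1.
Molecular formula: C26H29N2O4+

C26H29N2O4+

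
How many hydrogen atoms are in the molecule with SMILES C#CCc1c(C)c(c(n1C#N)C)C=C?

12

Hydrogens are implicit in SMILES; fill each atom to its normal valence:
  4 × C (aromatic): no H
  2 × C: 3 H each → 6
  2 × C: 2 H each → 4
  2 × C: 1 H each → 2
  2 × C: no H
  1 × N (aromatic): no H
  1 × N: no H
  Total hydrogens = 12.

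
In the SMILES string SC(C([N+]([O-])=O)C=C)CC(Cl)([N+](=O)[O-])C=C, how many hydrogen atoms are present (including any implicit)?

Hydrogens are implicit in SMILES; fill each atom to its normal valence:
  4 × C: 1 H each → 4
  3 × C: 2 H each → 6
  2 × N (charge +1): no H
  2 × O: no H
  2 × O (charge -1): no H
  1 × C: no H
  1 × Cl: no H
  1 × S: 1 H
  Total hydrogens = 11.

11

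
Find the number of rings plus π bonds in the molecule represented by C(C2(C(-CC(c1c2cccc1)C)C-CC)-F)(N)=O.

6

Molecular formula from the SMILES: C15H20FNO.
DoU = (2C + 2 + N − H − X)/2 = (2·15 + 2 + 1 − 20 − 1)/2 = 12/2 = 6.
(Structurally: 2 ring(s) + 4 π bond(s) = 6.)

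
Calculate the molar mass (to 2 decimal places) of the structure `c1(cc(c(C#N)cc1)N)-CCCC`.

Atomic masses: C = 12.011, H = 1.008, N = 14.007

174.25

Molecular formula: C11H14N2.
M = 11×12.011 + 14×1.008 + 2×14.007 = 174.25 g/mol.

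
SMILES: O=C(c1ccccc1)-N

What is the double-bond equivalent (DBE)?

Molecular formula from the SMILES: C7H7NO.
DoU = (2C + 2 + N − H − X)/2 = (2·7 + 2 + 1 − 7 − 0)/2 = 10/2 = 5.
(Structurally: 1 ring(s) + 4 π bond(s) = 5.)

5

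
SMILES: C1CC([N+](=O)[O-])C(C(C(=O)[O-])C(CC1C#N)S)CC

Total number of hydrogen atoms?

Hydrogens are implicit in SMILES; fill each atom to its normal valence:
  5 × C: 1 H each → 5
  4 × C: 2 H each → 8
  2 × C: no H
  2 × O: no H
  2 × O (charge -1): no H
  1 × C: 3 H
  1 × N (charge +1): no H
  1 × N: no H
  1 × S: 1 H
  Total hydrogens = 17.

17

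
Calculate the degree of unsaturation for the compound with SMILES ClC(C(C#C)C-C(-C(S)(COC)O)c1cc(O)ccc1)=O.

Molecular formula from the SMILES: C15H17ClO4S.
DoU = (2C + 2 + N − H − X)/2 = (2·15 + 2 + 0 − 17 − 1)/2 = 14/2 = 7.
(Structurally: 1 ring(s) + 6 π bond(s) = 7.)

7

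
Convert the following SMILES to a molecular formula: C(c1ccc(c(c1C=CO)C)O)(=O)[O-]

Heavy atoms from the SMILES: 10 C, 4 O.
Implicit hydrogens by atom environment:
  4 × C (aromatic): no H
  2 × C (aromatic): 1 H each → 2
  2 × C: 1 H each → 2
  2 × O: 1 H each → 2
  1 × C: 3 H
  1 × C: no H
  1 × O: no H
  1 × O (charge -1): no H
  Total hydrogens = 9.
Net charge -1.
Molecular formula: C10H9O4-

C10H9O4-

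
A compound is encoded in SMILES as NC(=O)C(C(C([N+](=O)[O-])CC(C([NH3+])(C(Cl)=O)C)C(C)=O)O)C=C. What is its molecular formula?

Heavy atoms from the SMILES: 13 C, 1 Cl, 3 N, 6 O.
Implicit hydrogens by atom environment:
  5 × C: 1 H each → 5
  4 × C: no H
  4 × O: no H
  2 × C: 3 H each → 6
  2 × C: 2 H each → 4
  1 × Cl: no H
  1 × N (charge +1): 3 H
  1 × N: 2 H
  1 × N (charge +1): no H
  1 × O: 1 H
  1 × O (charge -1): no H
  Total hydrogens = 21.
Net charge +1.
Molecular formula: C13H21ClN3O6+

C13H21ClN3O6+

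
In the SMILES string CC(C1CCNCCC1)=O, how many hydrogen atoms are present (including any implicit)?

15

Hydrogens are implicit in SMILES; fill each atom to its normal valence:
  5 × C: 2 H each → 10
  1 × C: 3 H
  1 × C: 1 H
  1 × C: no H
  1 × N: 1 H
  1 × O: no H
  Total hydrogens = 15.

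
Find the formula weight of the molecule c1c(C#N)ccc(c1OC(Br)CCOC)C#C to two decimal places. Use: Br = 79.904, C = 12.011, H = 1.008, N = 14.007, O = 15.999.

Molecular formula: C13H12BrNO2.
M = 1×79.904 + 13×12.011 + 12×1.008 + 1×14.007 + 2×15.999 = 294.15 g/mol.

294.15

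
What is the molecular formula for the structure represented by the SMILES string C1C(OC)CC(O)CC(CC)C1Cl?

C10H19ClO2

Heavy atoms from the SMILES: 10 C, 1 Cl, 2 O.
Implicit hydrogens by atom environment:
  4 × C: 2 H each → 8
  4 × C: 1 H each → 4
  2 × C: 3 H each → 6
  1 × Cl: no H
  1 × O: 1 H
  1 × O: no H
  Total hydrogens = 19.
Molecular formula: C10H19ClO2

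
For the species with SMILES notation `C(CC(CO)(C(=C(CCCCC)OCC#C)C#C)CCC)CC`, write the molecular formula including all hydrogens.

C21H34O2

Heavy atoms from the SMILES: 21 C, 2 O.
Implicit hydrogens by atom environment:
  11 × C: 2 H each → 22
  5 × C: no H
  3 × C: 3 H each → 9
  2 × C: 1 H each → 2
  1 × O: 1 H
  1 × O: no H
  Total hydrogens = 34.
Molecular formula: C21H34O2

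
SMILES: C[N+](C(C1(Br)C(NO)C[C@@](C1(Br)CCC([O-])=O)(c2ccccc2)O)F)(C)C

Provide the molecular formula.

Heavy atoms from the SMILES: 2 Br, 18 C, 1 F, 2 N, 4 O.
Implicit hydrogens by atom environment:
  5 × C (aromatic): 1 H each → 5
  4 × C: no H
  3 × C: 3 H each → 9
  3 × C: 2 H each → 6
  2 × Br: no H
  2 × C: 1 H each → 2
  2 × O: 1 H each → 2
  1 × C (aromatic): no H
  1 × F: no H
  1 × N: 1 H
  1 × N (charge +1): no H
  1 × O: no H
  1 × O (charge -1): no H
  Total hydrogens = 25.
Molecular formula: C18H25Br2FN2O4

C18H25Br2FN2O4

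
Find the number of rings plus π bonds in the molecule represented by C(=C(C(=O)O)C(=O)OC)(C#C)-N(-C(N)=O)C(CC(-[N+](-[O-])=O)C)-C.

7

Molecular formula from the SMILES: C13H17N3O7.
DoU = (2C + 2 + N − H − X)/2 = (2·13 + 2 + 3 − 17 − 0)/2 = 14/2 = 7.
(Structurally: 0 ring(s) + 7 π bond(s) = 7.)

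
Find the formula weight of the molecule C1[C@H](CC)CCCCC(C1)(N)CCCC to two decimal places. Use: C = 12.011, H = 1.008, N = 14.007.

211.39

Molecular formula: C14H29N.
M = 14×12.011 + 29×1.008 + 1×14.007 = 211.39 g/mol.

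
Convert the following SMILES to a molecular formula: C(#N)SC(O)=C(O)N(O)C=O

Heavy atoms from the SMILES: 4 C, 2 N, 4 O, 1 S.
Implicit hydrogens by atom environment:
  3 × C: no H
  3 × O: 1 H each → 3
  2 × N: no H
  1 × C: 1 H
  1 × O: no H
  1 × S: no H
  Total hydrogens = 4.
Molecular formula: C4H4N2O4S

C4H4N2O4S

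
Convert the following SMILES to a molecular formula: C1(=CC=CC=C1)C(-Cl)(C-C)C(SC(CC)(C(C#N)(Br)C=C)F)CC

Heavy atoms from the SMILES: 1 Br, 19 C, 1 Cl, 1 F, 1 N, 1 S.
Implicit hydrogens by atom environment:
  5 × C (aromatic): 1 H each → 5
  4 × C: 2 H each → 8
  4 × C: no H
  3 × C: 3 H each → 9
  2 × C: 1 H each → 2
  1 × Br: no H
  1 × C (aromatic): no H
  1 × Cl: no H
  1 × F: no H
  1 × N: no H
  1 × S: no H
  Total hydrogens = 24.
Molecular formula: C19H24BrClFNS

C19H24BrClFNS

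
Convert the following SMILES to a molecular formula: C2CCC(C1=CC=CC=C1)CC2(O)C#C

C14H16O

Heavy atoms from the SMILES: 14 C, 1 O.
Implicit hydrogens by atom environment:
  5 × C (aromatic): 1 H each → 5
  4 × C: 2 H each → 8
  2 × C: 1 H each → 2
  2 × C: no H
  1 × C (aromatic): no H
  1 × O: 1 H
  Total hydrogens = 16.
Molecular formula: C14H16O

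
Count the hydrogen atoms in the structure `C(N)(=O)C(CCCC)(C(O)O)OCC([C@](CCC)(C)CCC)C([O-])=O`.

Hydrogens are implicit in SMILES; fill each atom to its normal valence:
  8 × C: 2 H each → 16
  4 × C: 3 H each → 12
  4 × C: no H
  3 × O: no H
  2 × C: 1 H each → 2
  2 × O: 1 H each → 2
  1 × N: 2 H
  1 × O (charge -1): no H
  Total hydrogens = 34.

34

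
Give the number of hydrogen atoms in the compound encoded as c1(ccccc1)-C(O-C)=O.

Hydrogens are implicit in SMILES; fill each atom to its normal valence:
  5 × C (aromatic): 1 H each → 5
  2 × O: no H
  1 × C: 3 H
  1 × C (aromatic): no H
  1 × C: no H
  Total hydrogens = 8.

8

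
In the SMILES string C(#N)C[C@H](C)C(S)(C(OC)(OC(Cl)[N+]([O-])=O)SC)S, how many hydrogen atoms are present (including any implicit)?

Hydrogens are implicit in SMILES; fill each atom to its normal valence:
  3 × C: 3 H each → 9
  3 × C: no H
  3 × O: no H
  2 × C: 1 H each → 2
  2 × S: 1 H each → 2
  1 × C: 2 H
  1 × Cl: no H
  1 × N: no H
  1 × N (charge +1): no H
  1 × O (charge -1): no H
  1 × S: no H
  Total hydrogens = 15.

15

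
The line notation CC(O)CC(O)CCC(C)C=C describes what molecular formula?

Heavy atoms from the SMILES: 10 C, 2 O.
Implicit hydrogens by atom environment:
  4 × C: 2 H each → 8
  4 × C: 1 H each → 4
  2 × C: 3 H each → 6
  2 × O: 1 H each → 2
  Total hydrogens = 20.
Molecular formula: C10H20O2

C10H20O2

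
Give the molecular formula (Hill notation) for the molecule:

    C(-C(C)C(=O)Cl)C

Heavy atoms from the SMILES: 5 C, 1 Cl, 1 O.
Implicit hydrogens by atom environment:
  2 × C: 3 H each → 6
  1 × C: 2 H
  1 × C: 1 H
  1 × C: no H
  1 × Cl: no H
  1 × O: no H
  Total hydrogens = 9.
Molecular formula: C5H9ClO

C5H9ClO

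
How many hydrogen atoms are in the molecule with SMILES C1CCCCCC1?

Hydrogens are implicit in SMILES; fill each atom to its normal valence:
  7 × C: 2 H each → 14
  Total hydrogens = 14.

14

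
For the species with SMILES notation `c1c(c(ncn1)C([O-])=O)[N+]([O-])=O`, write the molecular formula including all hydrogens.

Heavy atoms from the SMILES: 5 C, 3 N, 4 O.
Implicit hydrogens by atom environment:
  2 × C (aromatic): 1 H each → 2
  2 × C (aromatic): no H
  2 × N (aromatic): no H
  2 × O: no H
  2 × O (charge -1): no H
  1 × C: no H
  1 × N (charge +1): no H
  Total hydrogens = 2.
Net charge -1.
Molecular formula: C5H2N3O4-

C5H2N3O4-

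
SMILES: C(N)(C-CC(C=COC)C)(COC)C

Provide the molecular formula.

Heavy atoms from the SMILES: 11 C, 1 N, 2 O.
Implicit hydrogens by atom environment:
  4 × C: 3 H each → 12
  3 × C: 2 H each → 6
  3 × C: 1 H each → 3
  2 × O: no H
  1 × C: no H
  1 × N: 2 H
  Total hydrogens = 23.
Molecular formula: C11H23NO2

C11H23NO2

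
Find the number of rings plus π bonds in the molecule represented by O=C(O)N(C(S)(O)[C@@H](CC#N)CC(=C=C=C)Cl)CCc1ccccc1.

Molecular formula from the SMILES: C18H19ClN2O3S.
DoU = (2C + 2 + N − H − X)/2 = (2·18 + 2 + 2 − 19 − 1)/2 = 20/2 = 10.
(Structurally: 1 ring(s) + 9 π bond(s) = 10.)

10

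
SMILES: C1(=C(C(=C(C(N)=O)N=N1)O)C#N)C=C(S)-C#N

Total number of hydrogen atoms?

Hydrogens are implicit in SMILES; fill each atom to its normal valence:
  4 × C (aromatic): no H
  4 × C: no H
  2 × N (aromatic): no H
  2 × N: no H
  1 × C: 1 H
  1 × N: 2 H
  1 × O: 1 H
  1 × O: no H
  1 × S: 1 H
  Total hydrogens = 5.

5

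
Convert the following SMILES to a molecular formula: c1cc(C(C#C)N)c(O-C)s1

C8H9NOS

Heavy atoms from the SMILES: 8 C, 1 N, 1 O, 1 S.
Implicit hydrogens by atom environment:
  2 × C (aromatic): 1 H each → 2
  2 × C: 1 H each → 2
  2 × C (aromatic): no H
  1 × C: 3 H
  1 × C: no H
  1 × N: 2 H
  1 × O: no H
  1 × S (aromatic): no H
  Total hydrogens = 9.
Molecular formula: C8H9NOS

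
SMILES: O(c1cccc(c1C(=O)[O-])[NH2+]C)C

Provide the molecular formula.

Heavy atoms from the SMILES: 9 C, 1 N, 3 O.
Implicit hydrogens by atom environment:
  3 × C (aromatic): 1 H each → 3
  3 × C (aromatic): no H
  2 × C: 3 H each → 6
  2 × O: no H
  1 × C: no H
  1 × N (charge +1): 2 H
  1 × O (charge -1): no H
  Total hydrogens = 11.
Molecular formula: C9H11NO3

C9H11NO3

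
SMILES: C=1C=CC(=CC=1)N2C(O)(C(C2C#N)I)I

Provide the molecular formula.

C10H8I2N2O

Heavy atoms from the SMILES: 10 C, 2 I, 2 N, 1 O.
Implicit hydrogens by atom environment:
  5 × C (aromatic): 1 H each → 5
  2 × C: 1 H each → 2
  2 × C: no H
  2 × I: no H
  2 × N: no H
  1 × C (aromatic): no H
  1 × O: 1 H
  Total hydrogens = 8.
Molecular formula: C10H8I2N2O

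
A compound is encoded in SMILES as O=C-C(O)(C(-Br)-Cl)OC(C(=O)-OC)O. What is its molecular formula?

C6H8BrClO6

Heavy atoms from the SMILES: 1 Br, 6 C, 1 Cl, 6 O.
Implicit hydrogens by atom environment:
  4 × O: no H
  3 × C: 1 H each → 3
  2 × C: no H
  2 × O: 1 H each → 2
  1 × Br: no H
  1 × C: 3 H
  1 × Cl: no H
  Total hydrogens = 8.
Molecular formula: C6H8BrClO6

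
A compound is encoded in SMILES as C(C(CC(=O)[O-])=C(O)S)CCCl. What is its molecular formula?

C7H10ClO3S-

Heavy atoms from the SMILES: 7 C, 1 Cl, 3 O, 1 S.
Implicit hydrogens by atom environment:
  4 × C: 2 H each → 8
  3 × C: no H
  1 × Cl: no H
  1 × O: 1 H
  1 × O: no H
  1 × O (charge -1): no H
  1 × S: 1 H
  Total hydrogens = 10.
Net charge -1.
Molecular formula: C7H10ClO3S-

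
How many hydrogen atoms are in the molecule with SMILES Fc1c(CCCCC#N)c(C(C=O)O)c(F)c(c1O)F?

12

Hydrogens are implicit in SMILES; fill each atom to its normal valence:
  6 × C (aromatic): no H
  4 × C: 2 H each → 8
  3 × F: no H
  2 × C: 1 H each → 2
  2 × O: 1 H each → 2
  1 × C: no H
  1 × N: no H
  1 × O: no H
  Total hydrogens = 12.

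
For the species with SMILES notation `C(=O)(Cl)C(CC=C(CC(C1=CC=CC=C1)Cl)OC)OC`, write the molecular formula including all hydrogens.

Heavy atoms from the SMILES: 15 C, 2 Cl, 3 O.
Implicit hydrogens by atom environment:
  5 × C (aromatic): 1 H each → 5
  3 × C: 1 H each → 3
  3 × O: no H
  2 × C: 3 H each → 6
  2 × C: 2 H each → 4
  2 × C: no H
  2 × Cl: no H
  1 × C (aromatic): no H
  Total hydrogens = 18.
Molecular formula: C15H18Cl2O3

C15H18Cl2O3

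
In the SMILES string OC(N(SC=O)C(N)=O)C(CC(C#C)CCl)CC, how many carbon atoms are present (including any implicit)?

The symbol for carbon appears 11 times in the SMILES. (Cl is a single chlorine, not C + l.)

11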